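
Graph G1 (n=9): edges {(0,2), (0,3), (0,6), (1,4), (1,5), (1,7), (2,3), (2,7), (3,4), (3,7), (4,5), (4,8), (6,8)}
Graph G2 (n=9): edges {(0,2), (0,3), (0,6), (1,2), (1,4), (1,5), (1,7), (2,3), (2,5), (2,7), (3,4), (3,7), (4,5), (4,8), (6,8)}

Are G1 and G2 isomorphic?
No, not isomorphic

The graphs are NOT isomorphic.

Counting edges: G1 has 13 edge(s); G2 has 15 edge(s).
Edge count is an isomorphism invariant (a bijection on vertices induces a bijection on edges), so differing edge counts rule out isomorphism.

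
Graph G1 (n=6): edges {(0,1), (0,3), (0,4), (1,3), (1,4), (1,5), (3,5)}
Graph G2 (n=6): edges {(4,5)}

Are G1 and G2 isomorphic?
No, not isomorphic

The graphs are NOT isomorphic.

Connected components of G1: 2 component(s) with vertex sets [[2], [0, 1, 3, 4, 5]], sizes [1, 5].
Connected components of G2: 5 component(s) with vertex sets [[0], [1], [2], [3], [4, 5]], sizes [1, 1, 1, 1, 2].
The number of connected components (and the multiset of component sizes) is an isomorphism invariant — an isomorphism maps each component of G1 bijectively onto a component of G2. Since G1 has 2 component(s) and G2 has 5, they cannot be isomorphic.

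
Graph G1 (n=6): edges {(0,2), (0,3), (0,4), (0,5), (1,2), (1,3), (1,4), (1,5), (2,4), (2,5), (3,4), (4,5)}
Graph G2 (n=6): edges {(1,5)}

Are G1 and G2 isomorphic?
No, not isomorphic

The graphs are NOT isomorphic.

Connected components of G1: 1 component(s) with vertex sets [[0, 1, 2, 3, 4, 5]], sizes [6].
Connected components of G2: 5 component(s) with vertex sets [[0], [2], [3], [4], [1, 5]], sizes [1, 1, 1, 1, 2].
The number of connected components (and the multiset of component sizes) is an isomorphism invariant — an isomorphism maps each component of G1 bijectively onto a component of G2. Since G1 has 1 component(s) and G2 has 5, they cannot be isomorphic.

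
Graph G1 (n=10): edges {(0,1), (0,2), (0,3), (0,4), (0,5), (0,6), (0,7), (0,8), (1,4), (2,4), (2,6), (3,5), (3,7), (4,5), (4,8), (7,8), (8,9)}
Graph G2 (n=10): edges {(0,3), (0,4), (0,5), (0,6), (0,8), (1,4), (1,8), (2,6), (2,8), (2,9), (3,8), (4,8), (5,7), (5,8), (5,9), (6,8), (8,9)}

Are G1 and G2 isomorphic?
Yes, isomorphic

The graphs are isomorphic.
One valid mapping φ: V(G1) → V(G2): 0→8, 1→3, 2→4, 3→2, 4→0, 5→6, 6→1, 7→9, 8→5, 9→7

Verify φ preserves adjacency — for each edge of G1, its image is an edge of G2:
  (0,1) → (φ(0),φ(1)) = (3,8) ∈ E(G2) ✓
  (0,2) → (φ(0),φ(2)) = (4,8) ∈ E(G2) ✓
  (0,3) → (φ(0),φ(3)) = (2,8) ∈ E(G2) ✓
  (0,4) → (φ(0),φ(4)) = (0,8) ∈ E(G2) ✓
  (0,5) → (φ(0),φ(5)) = (6,8) ∈ E(G2) ✓
  (0,6) → (φ(0),φ(6)) = (1,8) ∈ E(G2) ✓
  (0,7) → (φ(0),φ(7)) = (8,9) ∈ E(G2) ✓
  (0,8) → (φ(0),φ(8)) = (5,8) ∈ E(G2) ✓
  (1,4) → (φ(1),φ(4)) = (0,3) ∈ E(G2) ✓
  (2,4) → (φ(2),φ(4)) = (0,4) ∈ E(G2) ✓
  (2,6) → (φ(2),φ(6)) = (1,4) ∈ E(G2) ✓
  (3,5) → (φ(3),φ(5)) = (2,6) ∈ E(G2) ✓
  (3,7) → (φ(3),φ(7)) = (2,9) ∈ E(G2) ✓
  (4,5) → (φ(4),φ(5)) = (0,6) ∈ E(G2) ✓
  (4,8) → (φ(4),φ(8)) = (0,5) ∈ E(G2) ✓
  (7,8) → (φ(7),φ(8)) = (5,9) ∈ E(G2) ✓
  (8,9) → (φ(8),φ(9)) = (5,7) ∈ E(G2) ✓
All 17 edges of G1 map to edges of G2, and |E(G1)| = |E(G2)| = 17, so φ is a bijection on edges as well as vertices. Hence G1 ≅ G2.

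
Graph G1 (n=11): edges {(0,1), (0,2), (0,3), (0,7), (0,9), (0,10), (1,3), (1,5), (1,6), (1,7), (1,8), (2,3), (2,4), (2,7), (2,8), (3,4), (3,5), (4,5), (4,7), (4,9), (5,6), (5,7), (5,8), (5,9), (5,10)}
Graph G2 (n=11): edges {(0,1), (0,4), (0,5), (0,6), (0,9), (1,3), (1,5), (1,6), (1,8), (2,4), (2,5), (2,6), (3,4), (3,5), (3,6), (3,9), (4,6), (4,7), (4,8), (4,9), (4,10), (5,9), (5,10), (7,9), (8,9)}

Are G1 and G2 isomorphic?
Yes, isomorphic

The graphs are isomorphic.
One valid mapping φ: V(G1) → V(G2): 0→5, 1→9, 2→1, 3→3, 4→6, 5→4, 6→7, 7→0, 8→8, 9→2, 10→10

Verify φ preserves adjacency — for each edge of G1, its image is an edge of G2:
  (0,1) → (φ(0),φ(1)) = (5,9) ∈ E(G2) ✓
  (0,2) → (φ(0),φ(2)) = (1,5) ∈ E(G2) ✓
  (0,3) → (φ(0),φ(3)) = (3,5) ∈ E(G2) ✓
  (0,7) → (φ(0),φ(7)) = (0,5) ∈ E(G2) ✓
  (0,9) → (φ(0),φ(9)) = (2,5) ∈ E(G2) ✓
  (0,10) → (φ(0),φ(10)) = (5,10) ∈ E(G2) ✓
  (1,3) → (φ(1),φ(3)) = (3,9) ∈ E(G2) ✓
  (1,5) → (φ(1),φ(5)) = (4,9) ∈ E(G2) ✓
  (1,6) → (φ(1),φ(6)) = (7,9) ∈ E(G2) ✓
  (1,7) → (φ(1),φ(7)) = (0,9) ∈ E(G2) ✓
  (1,8) → (φ(1),φ(8)) = (8,9) ∈ E(G2) ✓
  (2,3) → (φ(2),φ(3)) = (1,3) ∈ E(G2) ✓
  (2,4) → (φ(2),φ(4)) = (1,6) ∈ E(G2) ✓
  (2,7) → (φ(2),φ(7)) = (0,1) ∈ E(G2) ✓
  (2,8) → (φ(2),φ(8)) = (1,8) ∈ E(G2) ✓
  (3,4) → (φ(3),φ(4)) = (3,6) ∈ E(G2) ✓
  (3,5) → (φ(3),φ(5)) = (3,4) ∈ E(G2) ✓
  (4,5) → (φ(4),φ(5)) = (4,6) ∈ E(G2) ✓
  (4,7) → (φ(4),φ(7)) = (0,6) ∈ E(G2) ✓
  (4,9) → (φ(4),φ(9)) = (2,6) ∈ E(G2) ✓
  (5,6) → (φ(5),φ(6)) = (4,7) ∈ E(G2) ✓
  (5,7) → (φ(5),φ(7)) = (0,4) ∈ E(G2) ✓
  (5,8) → (φ(5),φ(8)) = (4,8) ∈ E(G2) ✓
  (5,9) → (φ(5),φ(9)) = (2,4) ∈ E(G2) ✓
  (5,10) → (φ(5),φ(10)) = (4,10) ∈ E(G2) ✓
All 25 edges of G1 map to edges of G2, and |E(G1)| = |E(G2)| = 25, so φ is a bijection on edges as well as vertices. Hence G1 ≅ G2.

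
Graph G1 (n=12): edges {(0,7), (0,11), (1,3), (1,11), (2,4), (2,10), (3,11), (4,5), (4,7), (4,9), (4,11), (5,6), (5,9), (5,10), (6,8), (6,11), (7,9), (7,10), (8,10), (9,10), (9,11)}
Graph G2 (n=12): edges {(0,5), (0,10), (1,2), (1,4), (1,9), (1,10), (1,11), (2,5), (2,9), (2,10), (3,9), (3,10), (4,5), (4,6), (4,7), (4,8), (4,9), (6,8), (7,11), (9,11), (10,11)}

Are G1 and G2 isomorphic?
Yes, isomorphic

The graphs are isomorphic.
One valid mapping φ: V(G1) → V(G2): 0→7, 1→6, 2→3, 3→8, 4→9, 5→2, 6→5, 7→11, 8→0, 9→1, 10→10, 11→4

Verify φ preserves adjacency — for each edge of G1, its image is an edge of G2:
  (0,7) → (φ(0),φ(7)) = (7,11) ∈ E(G2) ✓
  (0,11) → (φ(0),φ(11)) = (4,7) ∈ E(G2) ✓
  (1,3) → (φ(1),φ(3)) = (6,8) ∈ E(G2) ✓
  (1,11) → (φ(1),φ(11)) = (4,6) ∈ E(G2) ✓
  (2,4) → (φ(2),φ(4)) = (3,9) ∈ E(G2) ✓
  (2,10) → (φ(2),φ(10)) = (3,10) ∈ E(G2) ✓
  (3,11) → (φ(3),φ(11)) = (4,8) ∈ E(G2) ✓
  (4,5) → (φ(4),φ(5)) = (2,9) ∈ E(G2) ✓
  (4,7) → (φ(4),φ(7)) = (9,11) ∈ E(G2) ✓
  (4,9) → (φ(4),φ(9)) = (1,9) ∈ E(G2) ✓
  (4,11) → (φ(4),φ(11)) = (4,9) ∈ E(G2) ✓
  (5,6) → (φ(5),φ(6)) = (2,5) ∈ E(G2) ✓
  (5,9) → (φ(5),φ(9)) = (1,2) ∈ E(G2) ✓
  (5,10) → (φ(5),φ(10)) = (2,10) ∈ E(G2) ✓
  (6,8) → (φ(6),φ(8)) = (0,5) ∈ E(G2) ✓
  (6,11) → (φ(6),φ(11)) = (4,5) ∈ E(G2) ✓
  (7,9) → (φ(7),φ(9)) = (1,11) ∈ E(G2) ✓
  (7,10) → (φ(7),φ(10)) = (10,11) ∈ E(G2) ✓
  (8,10) → (φ(8),φ(10)) = (0,10) ∈ E(G2) ✓
  (9,10) → (φ(9),φ(10)) = (1,10) ∈ E(G2) ✓
  (9,11) → (φ(9),φ(11)) = (1,4) ∈ E(G2) ✓
All 21 edges of G1 map to edges of G2, and |E(G1)| = |E(G2)| = 21, so φ is a bijection on edges as well as vertices. Hence G1 ≅ G2.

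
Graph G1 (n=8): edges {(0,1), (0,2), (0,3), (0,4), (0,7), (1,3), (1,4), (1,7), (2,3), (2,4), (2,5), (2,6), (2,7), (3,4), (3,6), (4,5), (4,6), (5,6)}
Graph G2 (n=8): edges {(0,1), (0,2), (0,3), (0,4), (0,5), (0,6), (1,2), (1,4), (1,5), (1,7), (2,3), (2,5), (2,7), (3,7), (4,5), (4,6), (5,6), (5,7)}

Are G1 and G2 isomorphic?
Yes, isomorphic

The graphs are isomorphic.
One valid mapping φ: V(G1) → V(G2): 0→2, 1→7, 2→0, 3→1, 4→5, 5→6, 6→4, 7→3

Verify φ preserves adjacency — for each edge of G1, its image is an edge of G2:
  (0,1) → (φ(0),φ(1)) = (2,7) ∈ E(G2) ✓
  (0,2) → (φ(0),φ(2)) = (0,2) ∈ E(G2) ✓
  (0,3) → (φ(0),φ(3)) = (1,2) ∈ E(G2) ✓
  (0,4) → (φ(0),φ(4)) = (2,5) ∈ E(G2) ✓
  (0,7) → (φ(0),φ(7)) = (2,3) ∈ E(G2) ✓
  (1,3) → (φ(1),φ(3)) = (1,7) ∈ E(G2) ✓
  (1,4) → (φ(1),φ(4)) = (5,7) ∈ E(G2) ✓
  (1,7) → (φ(1),φ(7)) = (3,7) ∈ E(G2) ✓
  (2,3) → (φ(2),φ(3)) = (0,1) ∈ E(G2) ✓
  (2,4) → (φ(2),φ(4)) = (0,5) ∈ E(G2) ✓
  (2,5) → (φ(2),φ(5)) = (0,6) ∈ E(G2) ✓
  (2,6) → (φ(2),φ(6)) = (0,4) ∈ E(G2) ✓
  (2,7) → (φ(2),φ(7)) = (0,3) ∈ E(G2) ✓
  (3,4) → (φ(3),φ(4)) = (1,5) ∈ E(G2) ✓
  (3,6) → (φ(3),φ(6)) = (1,4) ∈ E(G2) ✓
  (4,5) → (φ(4),φ(5)) = (5,6) ∈ E(G2) ✓
  (4,6) → (φ(4),φ(6)) = (4,5) ∈ E(G2) ✓
  (5,6) → (φ(5),φ(6)) = (4,6) ∈ E(G2) ✓
All 18 edges of G1 map to edges of G2, and |E(G1)| = |E(G2)| = 18, so φ is a bijection on edges as well as vertices. Hence G1 ≅ G2.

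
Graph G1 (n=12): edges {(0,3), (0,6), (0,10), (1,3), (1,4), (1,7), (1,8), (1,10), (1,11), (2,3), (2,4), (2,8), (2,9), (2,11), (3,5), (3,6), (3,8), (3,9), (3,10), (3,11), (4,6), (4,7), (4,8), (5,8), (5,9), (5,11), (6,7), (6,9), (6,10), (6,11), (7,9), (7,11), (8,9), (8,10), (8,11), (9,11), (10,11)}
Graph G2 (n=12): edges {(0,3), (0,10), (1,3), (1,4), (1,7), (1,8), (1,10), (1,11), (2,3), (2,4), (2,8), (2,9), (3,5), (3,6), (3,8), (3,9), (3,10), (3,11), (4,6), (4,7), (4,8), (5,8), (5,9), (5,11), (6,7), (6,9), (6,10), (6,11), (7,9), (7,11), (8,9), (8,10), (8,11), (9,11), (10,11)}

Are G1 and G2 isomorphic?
No, not isomorphic

The graphs are NOT isomorphic.

Counting edges: G1 has 37 edge(s); G2 has 35 edge(s).
Edge count is an isomorphism invariant (a bijection on vertices induces a bijection on edges), so differing edge counts rule out isomorphism.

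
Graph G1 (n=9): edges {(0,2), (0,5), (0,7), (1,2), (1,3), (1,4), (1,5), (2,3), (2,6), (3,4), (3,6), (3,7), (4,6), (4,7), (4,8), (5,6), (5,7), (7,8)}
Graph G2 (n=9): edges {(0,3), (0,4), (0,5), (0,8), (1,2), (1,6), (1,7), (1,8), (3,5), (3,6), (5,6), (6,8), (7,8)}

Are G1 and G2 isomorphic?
No, not isomorphic

The graphs are NOT isomorphic.

Degrees in G1: deg(0)=3, deg(1)=4, deg(2)=4, deg(3)=5, deg(4)=5, deg(5)=4, deg(6)=4, deg(7)=5, deg(8)=2.
Sorted degree sequence of G1: [5, 5, 5, 4, 4, 4, 4, 3, 2].
Degrees in G2: deg(0)=4, deg(1)=4, deg(2)=1, deg(3)=3, deg(4)=1, deg(5)=3, deg(6)=4, deg(7)=2, deg(8)=4.
Sorted degree sequence of G2: [4, 4, 4, 4, 3, 3, 2, 1, 1].
The (sorted) degree sequence is an isomorphism invariant, so since G1 and G2 have different degree sequences they cannot be isomorphic.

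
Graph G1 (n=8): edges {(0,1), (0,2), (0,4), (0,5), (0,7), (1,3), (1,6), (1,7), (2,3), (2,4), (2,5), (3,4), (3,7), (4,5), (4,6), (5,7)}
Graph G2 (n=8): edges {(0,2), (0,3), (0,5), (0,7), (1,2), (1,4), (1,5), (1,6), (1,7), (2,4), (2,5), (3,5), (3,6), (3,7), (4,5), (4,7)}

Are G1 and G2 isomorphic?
Yes, isomorphic

The graphs are isomorphic.
One valid mapping φ: V(G1) → V(G2): 0→5, 1→3, 2→4, 3→7, 4→1, 5→2, 6→6, 7→0

Verify φ preserves adjacency — for each edge of G1, its image is an edge of G2:
  (0,1) → (φ(0),φ(1)) = (3,5) ∈ E(G2) ✓
  (0,2) → (φ(0),φ(2)) = (4,5) ∈ E(G2) ✓
  (0,4) → (φ(0),φ(4)) = (1,5) ∈ E(G2) ✓
  (0,5) → (φ(0),φ(5)) = (2,5) ∈ E(G2) ✓
  (0,7) → (φ(0),φ(7)) = (0,5) ∈ E(G2) ✓
  (1,3) → (φ(1),φ(3)) = (3,7) ∈ E(G2) ✓
  (1,6) → (φ(1),φ(6)) = (3,6) ∈ E(G2) ✓
  (1,7) → (φ(1),φ(7)) = (0,3) ∈ E(G2) ✓
  (2,3) → (φ(2),φ(3)) = (4,7) ∈ E(G2) ✓
  (2,4) → (φ(2),φ(4)) = (1,4) ∈ E(G2) ✓
  (2,5) → (φ(2),φ(5)) = (2,4) ∈ E(G2) ✓
  (3,4) → (φ(3),φ(4)) = (1,7) ∈ E(G2) ✓
  (3,7) → (φ(3),φ(7)) = (0,7) ∈ E(G2) ✓
  (4,5) → (φ(4),φ(5)) = (1,2) ∈ E(G2) ✓
  (4,6) → (φ(4),φ(6)) = (1,6) ∈ E(G2) ✓
  (5,7) → (φ(5),φ(7)) = (0,2) ∈ E(G2) ✓
All 16 edges of G1 map to edges of G2, and |E(G1)| = |E(G2)| = 16, so φ is a bijection on edges as well as vertices. Hence G1 ≅ G2.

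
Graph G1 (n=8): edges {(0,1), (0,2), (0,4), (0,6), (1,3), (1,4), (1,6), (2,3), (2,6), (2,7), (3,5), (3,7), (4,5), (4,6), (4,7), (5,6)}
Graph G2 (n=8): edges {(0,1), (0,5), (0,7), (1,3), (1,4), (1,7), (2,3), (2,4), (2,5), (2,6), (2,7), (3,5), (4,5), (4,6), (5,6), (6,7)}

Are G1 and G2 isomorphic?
Yes, isomorphic

The graphs are isomorphic.
One valid mapping φ: V(G1) → V(G2): 0→6, 1→4, 2→7, 3→1, 4→5, 5→3, 6→2, 7→0

Verify φ preserves adjacency — for each edge of G1, its image is an edge of G2:
  (0,1) → (φ(0),φ(1)) = (4,6) ∈ E(G2) ✓
  (0,2) → (φ(0),φ(2)) = (6,7) ∈ E(G2) ✓
  (0,4) → (φ(0),φ(4)) = (5,6) ∈ E(G2) ✓
  (0,6) → (φ(0),φ(6)) = (2,6) ∈ E(G2) ✓
  (1,3) → (φ(1),φ(3)) = (1,4) ∈ E(G2) ✓
  (1,4) → (φ(1),φ(4)) = (4,5) ∈ E(G2) ✓
  (1,6) → (φ(1),φ(6)) = (2,4) ∈ E(G2) ✓
  (2,3) → (φ(2),φ(3)) = (1,7) ∈ E(G2) ✓
  (2,6) → (φ(2),φ(6)) = (2,7) ∈ E(G2) ✓
  (2,7) → (φ(2),φ(7)) = (0,7) ∈ E(G2) ✓
  (3,5) → (φ(3),φ(5)) = (1,3) ∈ E(G2) ✓
  (3,7) → (φ(3),φ(7)) = (0,1) ∈ E(G2) ✓
  (4,5) → (φ(4),φ(5)) = (3,5) ∈ E(G2) ✓
  (4,6) → (φ(4),φ(6)) = (2,5) ∈ E(G2) ✓
  (4,7) → (φ(4),φ(7)) = (0,5) ∈ E(G2) ✓
  (5,6) → (φ(5),φ(6)) = (2,3) ∈ E(G2) ✓
All 16 edges of G1 map to edges of G2, and |E(G1)| = |E(G2)| = 16, so φ is a bijection on edges as well as vertices. Hence G1 ≅ G2.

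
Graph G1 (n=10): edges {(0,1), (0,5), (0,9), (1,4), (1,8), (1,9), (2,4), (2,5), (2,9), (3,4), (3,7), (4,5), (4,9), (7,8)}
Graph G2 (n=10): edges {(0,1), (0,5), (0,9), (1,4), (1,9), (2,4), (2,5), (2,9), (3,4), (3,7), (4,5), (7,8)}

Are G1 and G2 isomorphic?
No, not isomorphic

The graphs are NOT isomorphic.

Counting edges: G1 has 14 edge(s); G2 has 12 edge(s).
Edge count is an isomorphism invariant (a bijection on vertices induces a bijection on edges), so differing edge counts rule out isomorphism.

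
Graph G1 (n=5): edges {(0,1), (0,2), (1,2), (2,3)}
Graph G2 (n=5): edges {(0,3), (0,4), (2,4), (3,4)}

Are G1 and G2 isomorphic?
Yes, isomorphic

The graphs are isomorphic.
One valid mapping φ: V(G1) → V(G2): 0→0, 1→3, 2→4, 3→2, 4→1

Verify φ preserves adjacency — for each edge of G1, its image is an edge of G2:
  (0,1) → (φ(0),φ(1)) = (0,3) ∈ E(G2) ✓
  (0,2) → (φ(0),φ(2)) = (0,4) ∈ E(G2) ✓
  (1,2) → (φ(1),φ(2)) = (3,4) ∈ E(G2) ✓
  (2,3) → (φ(2),φ(3)) = (2,4) ∈ E(G2) ✓
All 4 edges of G1 map to edges of G2, and |E(G1)| = |E(G2)| = 4, so φ is a bijection on edges as well as vertices. Hence G1 ≅ G2.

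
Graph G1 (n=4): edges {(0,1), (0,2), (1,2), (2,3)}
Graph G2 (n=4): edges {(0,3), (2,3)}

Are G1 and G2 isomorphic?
No, not isomorphic

The graphs are NOT isomorphic.

Connected components of G1: 1 component(s) with vertex sets [[0, 1, 2, 3]], sizes [4].
Connected components of G2: 2 component(s) with vertex sets [[1], [0, 2, 3]], sizes [1, 3].
The number of connected components (and the multiset of component sizes) is an isomorphism invariant — an isomorphism maps each component of G1 bijectively onto a component of G2. Since G1 has 1 component(s) and G2 has 2, they cannot be isomorphic.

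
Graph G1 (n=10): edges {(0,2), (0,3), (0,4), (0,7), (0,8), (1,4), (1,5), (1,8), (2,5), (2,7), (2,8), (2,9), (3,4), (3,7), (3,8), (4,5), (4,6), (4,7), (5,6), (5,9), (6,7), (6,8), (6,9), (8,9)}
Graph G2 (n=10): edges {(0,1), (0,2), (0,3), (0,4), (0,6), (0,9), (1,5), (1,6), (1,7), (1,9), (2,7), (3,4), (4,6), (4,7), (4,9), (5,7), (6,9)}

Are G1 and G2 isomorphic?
No, not isomorphic

The graphs are NOT isomorphic.

Connected components of G1: 1 component(s) with vertex sets [[0, 1, 2, 3, 4, 5, 6, 7, 8, 9]], sizes [10].
Connected components of G2: 2 component(s) with vertex sets [[8], [0, 1, 2, 3, 4, 5, 6, 7, 9]], sizes [1, 9].
The number of connected components (and the multiset of component sizes) is an isomorphism invariant — an isomorphism maps each component of G1 bijectively onto a component of G2. Since G1 has 1 component(s) and G2 has 2, they cannot be isomorphic.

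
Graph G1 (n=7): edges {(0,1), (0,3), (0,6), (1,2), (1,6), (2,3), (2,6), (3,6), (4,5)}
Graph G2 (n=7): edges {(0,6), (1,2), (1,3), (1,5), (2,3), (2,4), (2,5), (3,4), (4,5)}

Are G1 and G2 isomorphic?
Yes, isomorphic

The graphs are isomorphic.
One valid mapping φ: V(G1) → V(G2): 0→5, 1→4, 2→3, 3→1, 4→6, 5→0, 6→2

Verify φ preserves adjacency — for each edge of G1, its image is an edge of G2:
  (0,1) → (φ(0),φ(1)) = (4,5) ∈ E(G2) ✓
  (0,3) → (φ(0),φ(3)) = (1,5) ∈ E(G2) ✓
  (0,6) → (φ(0),φ(6)) = (2,5) ∈ E(G2) ✓
  (1,2) → (φ(1),φ(2)) = (3,4) ∈ E(G2) ✓
  (1,6) → (φ(1),φ(6)) = (2,4) ∈ E(G2) ✓
  (2,3) → (φ(2),φ(3)) = (1,3) ∈ E(G2) ✓
  (2,6) → (φ(2),φ(6)) = (2,3) ∈ E(G2) ✓
  (3,6) → (φ(3),φ(6)) = (1,2) ∈ E(G2) ✓
  (4,5) → (φ(4),φ(5)) = (0,6) ∈ E(G2) ✓
All 9 edges of G1 map to edges of G2, and |E(G1)| = |E(G2)| = 9, so φ is a bijection on edges as well as vertices. Hence G1 ≅ G2.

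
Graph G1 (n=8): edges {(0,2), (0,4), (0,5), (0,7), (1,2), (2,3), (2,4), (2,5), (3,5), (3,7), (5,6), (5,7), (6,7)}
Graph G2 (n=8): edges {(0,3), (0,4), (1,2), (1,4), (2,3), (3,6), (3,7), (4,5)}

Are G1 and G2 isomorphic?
No, not isomorphic

The graphs are NOT isomorphic.

Counting triangles (3-cliques): G1 has 6, G2 has 0.
Triangle count is an isomorphism invariant, so differing triangle counts rule out isomorphism.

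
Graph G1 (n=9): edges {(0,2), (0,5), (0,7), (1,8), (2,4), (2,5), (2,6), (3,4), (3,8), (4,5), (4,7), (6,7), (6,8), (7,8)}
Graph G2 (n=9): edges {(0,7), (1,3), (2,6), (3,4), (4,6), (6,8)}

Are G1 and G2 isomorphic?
No, not isomorphic

The graphs are NOT isomorphic.

Connected components of G1: 1 component(s) with vertex sets [[0, 1, 2, 3, 4, 5, 6, 7, 8]], sizes [9].
Connected components of G2: 3 component(s) with vertex sets [[5], [0, 7], [1, 2, 3, 4, 6, 8]], sizes [1, 2, 6].
The number of connected components (and the multiset of component sizes) is an isomorphism invariant — an isomorphism maps each component of G1 bijectively onto a component of G2. Since G1 has 1 component(s) and G2 has 3, they cannot be isomorphic.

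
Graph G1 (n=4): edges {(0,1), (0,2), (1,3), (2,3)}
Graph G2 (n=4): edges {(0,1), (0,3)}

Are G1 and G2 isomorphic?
No, not isomorphic

The graphs are NOT isomorphic.

Degrees in G1: deg(0)=2, deg(1)=2, deg(2)=2, deg(3)=2.
Sorted degree sequence of G1: [2, 2, 2, 2].
Degrees in G2: deg(0)=2, deg(1)=1, deg(2)=0, deg(3)=1.
Sorted degree sequence of G2: [2, 1, 1, 0].
The (sorted) degree sequence is an isomorphism invariant, so since G1 and G2 have different degree sequences they cannot be isomorphic.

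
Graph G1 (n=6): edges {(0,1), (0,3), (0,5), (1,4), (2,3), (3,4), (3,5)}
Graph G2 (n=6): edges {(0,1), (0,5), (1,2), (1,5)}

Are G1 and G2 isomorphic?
No, not isomorphic

The graphs are NOT isomorphic.

Connected components of G1: 1 component(s) with vertex sets [[0, 1, 2, 3, 4, 5]], sizes [6].
Connected components of G2: 3 component(s) with vertex sets [[3], [4], [0, 1, 2, 5]], sizes [1, 1, 4].
The number of connected components (and the multiset of component sizes) is an isomorphism invariant — an isomorphism maps each component of G1 bijectively onto a component of G2. Since G1 has 1 component(s) and G2 has 3, they cannot be isomorphic.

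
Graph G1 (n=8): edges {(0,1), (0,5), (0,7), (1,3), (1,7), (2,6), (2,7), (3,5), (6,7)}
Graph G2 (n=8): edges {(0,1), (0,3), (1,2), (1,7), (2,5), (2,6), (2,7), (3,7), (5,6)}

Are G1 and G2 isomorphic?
Yes, isomorphic

The graphs are isomorphic.
One valid mapping φ: V(G1) → V(G2): 0→1, 1→7, 2→6, 3→3, 4→4, 5→0, 6→5, 7→2

Verify φ preserves adjacency — for each edge of G1, its image is an edge of G2:
  (0,1) → (φ(0),φ(1)) = (1,7) ∈ E(G2) ✓
  (0,5) → (φ(0),φ(5)) = (0,1) ∈ E(G2) ✓
  (0,7) → (φ(0),φ(7)) = (1,2) ∈ E(G2) ✓
  (1,3) → (φ(1),φ(3)) = (3,7) ∈ E(G2) ✓
  (1,7) → (φ(1),φ(7)) = (2,7) ∈ E(G2) ✓
  (2,6) → (φ(2),φ(6)) = (5,6) ∈ E(G2) ✓
  (2,7) → (φ(2),φ(7)) = (2,6) ∈ E(G2) ✓
  (3,5) → (φ(3),φ(5)) = (0,3) ∈ E(G2) ✓
  (6,7) → (φ(6),φ(7)) = (2,5) ∈ E(G2) ✓
All 9 edges of G1 map to edges of G2, and |E(G1)| = |E(G2)| = 9, so φ is a bijection on edges as well as vertices. Hence G1 ≅ G2.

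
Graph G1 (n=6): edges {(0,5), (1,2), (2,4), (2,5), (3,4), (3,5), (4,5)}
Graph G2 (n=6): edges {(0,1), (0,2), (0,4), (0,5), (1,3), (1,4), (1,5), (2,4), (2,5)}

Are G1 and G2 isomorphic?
No, not isomorphic

The graphs are NOT isomorphic.

Degrees in G1: deg(0)=1, deg(1)=1, deg(2)=3, deg(3)=2, deg(4)=3, deg(5)=4.
Sorted degree sequence of G1: [4, 3, 3, 2, 1, 1].
Degrees in G2: deg(0)=4, deg(1)=4, deg(2)=3, deg(3)=1, deg(4)=3, deg(5)=3.
Sorted degree sequence of G2: [4, 4, 3, 3, 3, 1].
The (sorted) degree sequence is an isomorphism invariant, so since G1 and G2 have different degree sequences they cannot be isomorphic.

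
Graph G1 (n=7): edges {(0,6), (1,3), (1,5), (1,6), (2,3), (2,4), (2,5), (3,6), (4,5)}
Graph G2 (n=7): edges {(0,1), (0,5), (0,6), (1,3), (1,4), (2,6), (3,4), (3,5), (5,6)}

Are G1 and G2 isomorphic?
Yes, isomorphic

The graphs are isomorphic.
One valid mapping φ: V(G1) → V(G2): 0→2, 1→5, 2→1, 3→0, 4→4, 5→3, 6→6

Verify φ preserves adjacency — for each edge of G1, its image is an edge of G2:
  (0,6) → (φ(0),φ(6)) = (2,6) ∈ E(G2) ✓
  (1,3) → (φ(1),φ(3)) = (0,5) ∈ E(G2) ✓
  (1,5) → (φ(1),φ(5)) = (3,5) ∈ E(G2) ✓
  (1,6) → (φ(1),φ(6)) = (5,6) ∈ E(G2) ✓
  (2,3) → (φ(2),φ(3)) = (0,1) ∈ E(G2) ✓
  (2,4) → (φ(2),φ(4)) = (1,4) ∈ E(G2) ✓
  (2,5) → (φ(2),φ(5)) = (1,3) ∈ E(G2) ✓
  (3,6) → (φ(3),φ(6)) = (0,6) ∈ E(G2) ✓
  (4,5) → (φ(4),φ(5)) = (3,4) ∈ E(G2) ✓
All 9 edges of G1 map to edges of G2, and |E(G1)| = |E(G2)| = 9, so φ is a bijection on edges as well as vertices. Hence G1 ≅ G2.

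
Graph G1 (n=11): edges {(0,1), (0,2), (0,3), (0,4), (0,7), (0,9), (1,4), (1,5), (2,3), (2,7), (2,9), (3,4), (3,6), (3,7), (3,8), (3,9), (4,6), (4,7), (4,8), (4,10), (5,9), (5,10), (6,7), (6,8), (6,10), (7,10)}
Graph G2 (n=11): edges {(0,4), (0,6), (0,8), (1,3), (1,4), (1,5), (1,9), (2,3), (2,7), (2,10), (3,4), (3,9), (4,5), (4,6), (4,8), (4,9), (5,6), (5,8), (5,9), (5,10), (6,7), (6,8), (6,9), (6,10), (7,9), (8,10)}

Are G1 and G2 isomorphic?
Yes, isomorphic

The graphs are isomorphic.
One valid mapping φ: V(G1) → V(G2): 0→9, 1→7, 2→1, 3→4, 4→6, 5→2, 6→8, 7→5, 8→0, 9→3, 10→10

Verify φ preserves adjacency — for each edge of G1, its image is an edge of G2:
  (0,1) → (φ(0),φ(1)) = (7,9) ∈ E(G2) ✓
  (0,2) → (φ(0),φ(2)) = (1,9) ∈ E(G2) ✓
  (0,3) → (φ(0),φ(3)) = (4,9) ∈ E(G2) ✓
  (0,4) → (φ(0),φ(4)) = (6,9) ∈ E(G2) ✓
  (0,7) → (φ(0),φ(7)) = (5,9) ∈ E(G2) ✓
  (0,9) → (φ(0),φ(9)) = (3,9) ∈ E(G2) ✓
  (1,4) → (φ(1),φ(4)) = (6,7) ∈ E(G2) ✓
  (1,5) → (φ(1),φ(5)) = (2,7) ∈ E(G2) ✓
  (2,3) → (φ(2),φ(3)) = (1,4) ∈ E(G2) ✓
  (2,7) → (φ(2),φ(7)) = (1,5) ∈ E(G2) ✓
  (2,9) → (φ(2),φ(9)) = (1,3) ∈ E(G2) ✓
  (3,4) → (φ(3),φ(4)) = (4,6) ∈ E(G2) ✓
  (3,6) → (φ(3),φ(6)) = (4,8) ∈ E(G2) ✓
  (3,7) → (φ(3),φ(7)) = (4,5) ∈ E(G2) ✓
  (3,8) → (φ(3),φ(8)) = (0,4) ∈ E(G2) ✓
  (3,9) → (φ(3),φ(9)) = (3,4) ∈ E(G2) ✓
  (4,6) → (φ(4),φ(6)) = (6,8) ∈ E(G2) ✓
  (4,7) → (φ(4),φ(7)) = (5,6) ∈ E(G2) ✓
  (4,8) → (φ(4),φ(8)) = (0,6) ∈ E(G2) ✓
  (4,10) → (φ(4),φ(10)) = (6,10) ∈ E(G2) ✓
  (5,9) → (φ(5),φ(9)) = (2,3) ∈ E(G2) ✓
  (5,10) → (φ(5),φ(10)) = (2,10) ∈ E(G2) ✓
  (6,7) → (φ(6),φ(7)) = (5,8) ∈ E(G2) ✓
  (6,8) → (φ(6),φ(8)) = (0,8) ∈ E(G2) ✓
  (6,10) → (φ(6),φ(10)) = (8,10) ∈ E(G2) ✓
  (7,10) → (φ(7),φ(10)) = (5,10) ∈ E(G2) ✓
All 26 edges of G1 map to edges of G2, and |E(G1)| = |E(G2)| = 26, so φ is a bijection on edges as well as vertices. Hence G1 ≅ G2.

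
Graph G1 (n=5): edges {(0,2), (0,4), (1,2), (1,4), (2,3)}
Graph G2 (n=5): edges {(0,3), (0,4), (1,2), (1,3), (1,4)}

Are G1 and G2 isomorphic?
Yes, isomorphic

The graphs are isomorphic.
One valid mapping φ: V(G1) → V(G2): 0→3, 1→4, 2→1, 3→2, 4→0

Verify φ preserves adjacency — for each edge of G1, its image is an edge of G2:
  (0,2) → (φ(0),φ(2)) = (1,3) ∈ E(G2) ✓
  (0,4) → (φ(0),φ(4)) = (0,3) ∈ E(G2) ✓
  (1,2) → (φ(1),φ(2)) = (1,4) ∈ E(G2) ✓
  (1,4) → (φ(1),φ(4)) = (0,4) ∈ E(G2) ✓
  (2,3) → (φ(2),φ(3)) = (1,2) ∈ E(G2) ✓
All 5 edges of G1 map to edges of G2, and |E(G1)| = |E(G2)| = 5, so φ is a bijection on edges as well as vertices. Hence G1 ≅ G2.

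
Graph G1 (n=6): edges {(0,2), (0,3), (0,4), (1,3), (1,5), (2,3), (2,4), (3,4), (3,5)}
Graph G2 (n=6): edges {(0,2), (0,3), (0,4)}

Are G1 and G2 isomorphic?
No, not isomorphic

The graphs are NOT isomorphic.

Counting triangles (3-cliques): G1 has 5, G2 has 0.
Triangle count is an isomorphism invariant, so differing triangle counts rule out isomorphism.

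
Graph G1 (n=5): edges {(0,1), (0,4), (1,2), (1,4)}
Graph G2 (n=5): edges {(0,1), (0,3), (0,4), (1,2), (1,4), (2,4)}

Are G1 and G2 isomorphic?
No, not isomorphic

The graphs are NOT isomorphic.

Counting edges: G1 has 4 edge(s); G2 has 6 edge(s).
Edge count is an isomorphism invariant (a bijection on vertices induces a bijection on edges), so differing edge counts rule out isomorphism.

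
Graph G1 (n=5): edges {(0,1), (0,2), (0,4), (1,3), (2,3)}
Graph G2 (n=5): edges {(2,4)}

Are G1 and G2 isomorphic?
No, not isomorphic

The graphs are NOT isomorphic.

Connected components of G1: 1 component(s) with vertex sets [[0, 1, 2, 3, 4]], sizes [5].
Connected components of G2: 4 component(s) with vertex sets [[0], [1], [3], [2, 4]], sizes [1, 1, 1, 2].
The number of connected components (and the multiset of component sizes) is an isomorphism invariant — an isomorphism maps each component of G1 bijectively onto a component of G2. Since G1 has 1 component(s) and G2 has 4, they cannot be isomorphic.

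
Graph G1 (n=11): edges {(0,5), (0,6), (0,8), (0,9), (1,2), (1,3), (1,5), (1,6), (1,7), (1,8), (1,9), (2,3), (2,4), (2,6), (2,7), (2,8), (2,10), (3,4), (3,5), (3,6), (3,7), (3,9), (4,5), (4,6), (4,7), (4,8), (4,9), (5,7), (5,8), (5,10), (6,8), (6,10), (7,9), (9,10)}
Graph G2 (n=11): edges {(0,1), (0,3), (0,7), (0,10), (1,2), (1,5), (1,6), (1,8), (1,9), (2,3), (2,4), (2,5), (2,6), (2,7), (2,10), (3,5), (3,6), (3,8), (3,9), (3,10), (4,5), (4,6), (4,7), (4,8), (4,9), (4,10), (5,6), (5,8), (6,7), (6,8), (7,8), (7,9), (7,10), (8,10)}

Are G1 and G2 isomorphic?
Yes, isomorphic

The graphs are isomorphic.
One valid mapping φ: V(G1) → V(G2): 0→0, 1→2, 2→4, 3→6, 4→8, 5→3, 6→7, 7→5, 8→10, 9→1, 10→9

Verify φ preserves adjacency — for each edge of G1, its image is an edge of G2:
  (0,5) → (φ(0),φ(5)) = (0,3) ∈ E(G2) ✓
  (0,6) → (φ(0),φ(6)) = (0,7) ∈ E(G2) ✓
  (0,8) → (φ(0),φ(8)) = (0,10) ∈ E(G2) ✓
  (0,9) → (φ(0),φ(9)) = (0,1) ∈ E(G2) ✓
  (1,2) → (φ(1),φ(2)) = (2,4) ∈ E(G2) ✓
  (1,3) → (φ(1),φ(3)) = (2,6) ∈ E(G2) ✓
  (1,5) → (φ(1),φ(5)) = (2,3) ∈ E(G2) ✓
  (1,6) → (φ(1),φ(6)) = (2,7) ∈ E(G2) ✓
  (1,7) → (φ(1),φ(7)) = (2,5) ∈ E(G2) ✓
  (1,8) → (φ(1),φ(8)) = (2,10) ∈ E(G2) ✓
  (1,9) → (φ(1),φ(9)) = (1,2) ∈ E(G2) ✓
  (2,3) → (φ(2),φ(3)) = (4,6) ∈ E(G2) ✓
  (2,4) → (φ(2),φ(4)) = (4,8) ∈ E(G2) ✓
  (2,6) → (φ(2),φ(6)) = (4,7) ∈ E(G2) ✓
  (2,7) → (φ(2),φ(7)) = (4,5) ∈ E(G2) ✓
  (2,8) → (φ(2),φ(8)) = (4,10) ∈ E(G2) ✓
  (2,10) → (φ(2),φ(10)) = (4,9) ∈ E(G2) ✓
  (3,4) → (φ(3),φ(4)) = (6,8) ∈ E(G2) ✓
  (3,5) → (φ(3),φ(5)) = (3,6) ∈ E(G2) ✓
  (3,6) → (φ(3),φ(6)) = (6,7) ∈ E(G2) ✓
  (3,7) → (φ(3),φ(7)) = (5,6) ∈ E(G2) ✓
  (3,9) → (φ(3),φ(9)) = (1,6) ∈ E(G2) ✓
  (4,5) → (φ(4),φ(5)) = (3,8) ∈ E(G2) ✓
  (4,6) → (φ(4),φ(6)) = (7,8) ∈ E(G2) ✓
  (4,7) → (φ(4),φ(7)) = (5,8) ∈ E(G2) ✓
  (4,8) → (φ(4),φ(8)) = (8,10) ∈ E(G2) ✓
  (4,9) → (φ(4),φ(9)) = (1,8) ∈ E(G2) ✓
  (5,7) → (φ(5),φ(7)) = (3,5) ∈ E(G2) ✓
  (5,8) → (φ(5),φ(8)) = (3,10) ∈ E(G2) ✓
  (5,10) → (φ(5),φ(10)) = (3,9) ∈ E(G2) ✓
  (6,8) → (φ(6),φ(8)) = (7,10) ∈ E(G2) ✓
  (6,10) → (φ(6),φ(10)) = (7,9) ∈ E(G2) ✓
  (7,9) → (φ(7),φ(9)) = (1,5) ∈ E(G2) ✓
  (9,10) → (φ(9),φ(10)) = (1,9) ∈ E(G2) ✓
All 34 edges of G1 map to edges of G2, and |E(G1)| = |E(G2)| = 34, so φ is a bijection on edges as well as vertices. Hence G1 ≅ G2.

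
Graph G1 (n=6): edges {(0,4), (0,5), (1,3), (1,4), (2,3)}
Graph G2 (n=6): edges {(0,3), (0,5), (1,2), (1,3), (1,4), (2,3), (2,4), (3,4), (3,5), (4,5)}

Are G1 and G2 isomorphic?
No, not isomorphic

The graphs are NOT isomorphic.

Counting triangles (3-cliques): G1 has 0, G2 has 6.
Triangle count is an isomorphism invariant, so differing triangle counts rule out isomorphism.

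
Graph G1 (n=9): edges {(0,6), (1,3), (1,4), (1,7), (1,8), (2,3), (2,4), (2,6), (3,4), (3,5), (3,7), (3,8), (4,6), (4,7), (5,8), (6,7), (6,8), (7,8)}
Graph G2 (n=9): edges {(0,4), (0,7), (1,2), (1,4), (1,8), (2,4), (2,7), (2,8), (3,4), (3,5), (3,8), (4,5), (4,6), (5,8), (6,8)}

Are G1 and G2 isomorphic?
No, not isomorphic

The graphs are NOT isomorphic.

Counting triangles (3-cliques): G1 has 12, G2 has 4.
Triangle count is an isomorphism invariant, so differing triangle counts rule out isomorphism.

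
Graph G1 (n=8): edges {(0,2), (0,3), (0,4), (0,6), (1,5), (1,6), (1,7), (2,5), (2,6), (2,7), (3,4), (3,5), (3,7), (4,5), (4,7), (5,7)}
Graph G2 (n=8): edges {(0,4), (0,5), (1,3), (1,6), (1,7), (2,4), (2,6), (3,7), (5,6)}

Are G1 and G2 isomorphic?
No, not isomorphic

The graphs are NOT isomorphic.

Degrees in G1: deg(0)=4, deg(1)=3, deg(2)=4, deg(3)=4, deg(4)=4, deg(5)=5, deg(6)=3, deg(7)=5.
Sorted degree sequence of G1: [5, 5, 4, 4, 4, 4, 3, 3].
Degrees in G2: deg(0)=2, deg(1)=3, deg(2)=2, deg(3)=2, deg(4)=2, deg(5)=2, deg(6)=3, deg(7)=2.
Sorted degree sequence of G2: [3, 3, 2, 2, 2, 2, 2, 2].
The (sorted) degree sequence is an isomorphism invariant, so since G1 and G2 have different degree sequences they cannot be isomorphic.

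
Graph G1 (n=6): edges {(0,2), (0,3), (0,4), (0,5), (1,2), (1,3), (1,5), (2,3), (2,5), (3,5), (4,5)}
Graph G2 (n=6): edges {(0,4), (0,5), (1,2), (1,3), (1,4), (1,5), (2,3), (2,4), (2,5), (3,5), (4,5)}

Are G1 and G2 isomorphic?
Yes, isomorphic

The graphs are isomorphic.
One valid mapping φ: V(G1) → V(G2): 0→4, 1→3, 2→1, 3→2, 4→0, 5→5

Verify φ preserves adjacency — for each edge of G1, its image is an edge of G2:
  (0,2) → (φ(0),φ(2)) = (1,4) ∈ E(G2) ✓
  (0,3) → (φ(0),φ(3)) = (2,4) ∈ E(G2) ✓
  (0,4) → (φ(0),φ(4)) = (0,4) ∈ E(G2) ✓
  (0,5) → (φ(0),φ(5)) = (4,5) ∈ E(G2) ✓
  (1,2) → (φ(1),φ(2)) = (1,3) ∈ E(G2) ✓
  (1,3) → (φ(1),φ(3)) = (2,3) ∈ E(G2) ✓
  (1,5) → (φ(1),φ(5)) = (3,5) ∈ E(G2) ✓
  (2,3) → (φ(2),φ(3)) = (1,2) ∈ E(G2) ✓
  (2,5) → (φ(2),φ(5)) = (1,5) ∈ E(G2) ✓
  (3,5) → (φ(3),φ(5)) = (2,5) ∈ E(G2) ✓
  (4,5) → (φ(4),φ(5)) = (0,5) ∈ E(G2) ✓
All 11 edges of G1 map to edges of G2, and |E(G1)| = |E(G2)| = 11, so φ is a bijection on edges as well as vertices. Hence G1 ≅ G2.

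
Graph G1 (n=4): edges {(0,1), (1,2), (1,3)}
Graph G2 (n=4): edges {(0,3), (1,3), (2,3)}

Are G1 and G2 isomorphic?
Yes, isomorphic

The graphs are isomorphic.
One valid mapping φ: V(G1) → V(G2): 0→2, 1→3, 2→1, 3→0

Verify φ preserves adjacency — for each edge of G1, its image is an edge of G2:
  (0,1) → (φ(0),φ(1)) = (2,3) ∈ E(G2) ✓
  (1,2) → (φ(1),φ(2)) = (1,3) ∈ E(G2) ✓
  (1,3) → (φ(1),φ(3)) = (0,3) ∈ E(G2) ✓
All 3 edges of G1 map to edges of G2, and |E(G1)| = |E(G2)| = 3, so φ is a bijection on edges as well as vertices. Hence G1 ≅ G2.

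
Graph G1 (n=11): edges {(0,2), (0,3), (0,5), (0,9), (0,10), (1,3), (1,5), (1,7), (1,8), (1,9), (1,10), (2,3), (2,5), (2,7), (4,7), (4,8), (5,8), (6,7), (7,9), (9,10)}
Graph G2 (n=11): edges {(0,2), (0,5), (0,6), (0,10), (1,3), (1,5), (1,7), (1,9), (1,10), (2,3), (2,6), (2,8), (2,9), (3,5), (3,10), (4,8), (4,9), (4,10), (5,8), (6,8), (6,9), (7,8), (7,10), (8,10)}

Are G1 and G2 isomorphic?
No, not isomorphic

The graphs are NOT isomorphic.

Degrees in G1: deg(0)=5, deg(1)=6, deg(2)=4, deg(3)=3, deg(4)=2, deg(5)=4, deg(6)=1, deg(7)=5, deg(8)=3, deg(9)=4, deg(10)=3.
Sorted degree sequence of G1: [6, 5, 5, 4, 4, 4, 3, 3, 3, 2, 1].
Degrees in G2: deg(0)=4, deg(1)=5, deg(2)=5, deg(3)=4, deg(4)=3, deg(5)=4, deg(6)=4, deg(7)=3, deg(8)=6, deg(9)=4, deg(10)=6.
Sorted degree sequence of G2: [6, 6, 5, 5, 4, 4, 4, 4, 4, 3, 3].
The (sorted) degree sequence is an isomorphism invariant, so since G1 and G2 have different degree sequences they cannot be isomorphic.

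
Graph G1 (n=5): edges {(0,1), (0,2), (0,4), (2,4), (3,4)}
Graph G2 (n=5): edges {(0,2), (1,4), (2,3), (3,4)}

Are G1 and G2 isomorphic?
No, not isomorphic

The graphs are NOT isomorphic.

Degrees in G1: deg(0)=3, deg(1)=1, deg(2)=2, deg(3)=1, deg(4)=3.
Sorted degree sequence of G1: [3, 3, 2, 1, 1].
Degrees in G2: deg(0)=1, deg(1)=1, deg(2)=2, deg(3)=2, deg(4)=2.
Sorted degree sequence of G2: [2, 2, 2, 1, 1].
The (sorted) degree sequence is an isomorphism invariant, so since G1 and G2 have different degree sequences they cannot be isomorphic.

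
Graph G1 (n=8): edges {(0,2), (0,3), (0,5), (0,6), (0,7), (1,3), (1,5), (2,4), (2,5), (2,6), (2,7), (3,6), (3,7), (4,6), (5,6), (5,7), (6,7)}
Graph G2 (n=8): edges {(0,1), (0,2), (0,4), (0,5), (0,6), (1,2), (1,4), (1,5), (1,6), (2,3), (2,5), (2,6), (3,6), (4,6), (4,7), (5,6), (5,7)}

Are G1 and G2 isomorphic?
Yes, isomorphic

The graphs are isomorphic.
One valid mapping φ: V(G1) → V(G2): 0→0, 1→7, 2→2, 3→4, 4→3, 5→5, 6→6, 7→1

Verify φ preserves adjacency — for each edge of G1, its image is an edge of G2:
  (0,2) → (φ(0),φ(2)) = (0,2) ∈ E(G2) ✓
  (0,3) → (φ(0),φ(3)) = (0,4) ∈ E(G2) ✓
  (0,5) → (φ(0),φ(5)) = (0,5) ∈ E(G2) ✓
  (0,6) → (φ(0),φ(6)) = (0,6) ∈ E(G2) ✓
  (0,7) → (φ(0),φ(7)) = (0,1) ∈ E(G2) ✓
  (1,3) → (φ(1),φ(3)) = (4,7) ∈ E(G2) ✓
  (1,5) → (φ(1),φ(5)) = (5,7) ∈ E(G2) ✓
  (2,4) → (φ(2),φ(4)) = (2,3) ∈ E(G2) ✓
  (2,5) → (φ(2),φ(5)) = (2,5) ∈ E(G2) ✓
  (2,6) → (φ(2),φ(6)) = (2,6) ∈ E(G2) ✓
  (2,7) → (φ(2),φ(7)) = (1,2) ∈ E(G2) ✓
  (3,6) → (φ(3),φ(6)) = (4,6) ∈ E(G2) ✓
  (3,7) → (φ(3),φ(7)) = (1,4) ∈ E(G2) ✓
  (4,6) → (φ(4),φ(6)) = (3,6) ∈ E(G2) ✓
  (5,6) → (φ(5),φ(6)) = (5,6) ∈ E(G2) ✓
  (5,7) → (φ(5),φ(7)) = (1,5) ∈ E(G2) ✓
  (6,7) → (φ(6),φ(7)) = (1,6) ∈ E(G2) ✓
All 17 edges of G1 map to edges of G2, and |E(G1)| = |E(G2)| = 17, so φ is a bijection on edges as well as vertices. Hence G1 ≅ G2.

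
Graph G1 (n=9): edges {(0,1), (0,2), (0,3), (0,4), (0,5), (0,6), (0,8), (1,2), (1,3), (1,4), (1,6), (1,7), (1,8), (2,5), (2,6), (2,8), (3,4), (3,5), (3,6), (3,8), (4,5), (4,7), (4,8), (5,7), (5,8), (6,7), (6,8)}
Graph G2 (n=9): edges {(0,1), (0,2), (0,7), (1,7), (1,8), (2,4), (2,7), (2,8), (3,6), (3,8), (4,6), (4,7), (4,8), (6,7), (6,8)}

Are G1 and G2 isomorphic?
No, not isomorphic

The graphs are NOT isomorphic.

Degrees in G1: deg(0)=7, deg(1)=7, deg(2)=5, deg(3)=6, deg(4)=6, deg(5)=6, deg(6)=6, deg(7)=4, deg(8)=7.
Sorted degree sequence of G1: [7, 7, 7, 6, 6, 6, 6, 5, 4].
Degrees in G2: deg(0)=3, deg(1)=3, deg(2)=4, deg(3)=2, deg(4)=4, deg(5)=0, deg(6)=4, deg(7)=5, deg(8)=5.
Sorted degree sequence of G2: [5, 5, 4, 4, 4, 3, 3, 2, 0].
The (sorted) degree sequence is an isomorphism invariant, so since G1 and G2 have different degree sequences they cannot be isomorphic.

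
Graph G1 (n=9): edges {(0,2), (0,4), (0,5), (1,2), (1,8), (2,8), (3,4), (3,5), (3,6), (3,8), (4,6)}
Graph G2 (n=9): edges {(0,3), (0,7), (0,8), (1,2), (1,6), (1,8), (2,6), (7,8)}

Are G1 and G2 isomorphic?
No, not isomorphic

The graphs are NOT isomorphic.

Connected components of G1: 2 component(s) with vertex sets [[7], [0, 1, 2, 3, 4, 5, 6, 8]], sizes [1, 8].
Connected components of G2: 3 component(s) with vertex sets [[4], [5], [0, 1, 2, 3, 6, 7, 8]], sizes [1, 1, 7].
The number of connected components (and the multiset of component sizes) is an isomorphism invariant — an isomorphism maps each component of G1 bijectively onto a component of G2. Since G1 has 2 component(s) and G2 has 3, they cannot be isomorphic.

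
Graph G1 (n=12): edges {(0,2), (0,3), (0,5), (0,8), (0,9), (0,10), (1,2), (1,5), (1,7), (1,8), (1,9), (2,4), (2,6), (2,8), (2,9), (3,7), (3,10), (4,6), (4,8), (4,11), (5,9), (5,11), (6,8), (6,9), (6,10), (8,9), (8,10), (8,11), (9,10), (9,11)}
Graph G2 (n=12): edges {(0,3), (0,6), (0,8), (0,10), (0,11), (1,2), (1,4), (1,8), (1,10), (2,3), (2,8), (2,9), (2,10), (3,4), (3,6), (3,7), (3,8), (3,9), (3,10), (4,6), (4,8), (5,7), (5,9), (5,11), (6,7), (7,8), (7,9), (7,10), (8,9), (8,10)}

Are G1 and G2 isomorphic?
Yes, isomorphic

The graphs are isomorphic.
One valid mapping φ: V(G1) → V(G2): 0→7, 1→0, 2→10, 3→5, 4→1, 5→6, 6→2, 7→11, 8→8, 9→3, 10→9, 11→4

Verify φ preserves adjacency — for each edge of G1, its image is an edge of G2:
  (0,2) → (φ(0),φ(2)) = (7,10) ∈ E(G2) ✓
  (0,3) → (φ(0),φ(3)) = (5,7) ∈ E(G2) ✓
  (0,5) → (φ(0),φ(5)) = (6,7) ∈ E(G2) ✓
  (0,8) → (φ(0),φ(8)) = (7,8) ∈ E(G2) ✓
  (0,9) → (φ(0),φ(9)) = (3,7) ∈ E(G2) ✓
  (0,10) → (φ(0),φ(10)) = (7,9) ∈ E(G2) ✓
  (1,2) → (φ(1),φ(2)) = (0,10) ∈ E(G2) ✓
  (1,5) → (φ(1),φ(5)) = (0,6) ∈ E(G2) ✓
  (1,7) → (φ(1),φ(7)) = (0,11) ∈ E(G2) ✓
  (1,8) → (φ(1),φ(8)) = (0,8) ∈ E(G2) ✓
  (1,9) → (φ(1),φ(9)) = (0,3) ∈ E(G2) ✓
  (2,4) → (φ(2),φ(4)) = (1,10) ∈ E(G2) ✓
  (2,6) → (φ(2),φ(6)) = (2,10) ∈ E(G2) ✓
  (2,8) → (φ(2),φ(8)) = (8,10) ∈ E(G2) ✓
  (2,9) → (φ(2),φ(9)) = (3,10) ∈ E(G2) ✓
  (3,7) → (φ(3),φ(7)) = (5,11) ∈ E(G2) ✓
  (3,10) → (φ(3),φ(10)) = (5,9) ∈ E(G2) ✓
  (4,6) → (φ(4),φ(6)) = (1,2) ∈ E(G2) ✓
  (4,8) → (φ(4),φ(8)) = (1,8) ∈ E(G2) ✓
  (4,11) → (φ(4),φ(11)) = (1,4) ∈ E(G2) ✓
  (5,9) → (φ(5),φ(9)) = (3,6) ∈ E(G2) ✓
  (5,11) → (φ(5),φ(11)) = (4,6) ∈ E(G2) ✓
  (6,8) → (φ(6),φ(8)) = (2,8) ∈ E(G2) ✓
  (6,9) → (φ(6),φ(9)) = (2,3) ∈ E(G2) ✓
  (6,10) → (φ(6),φ(10)) = (2,9) ∈ E(G2) ✓
  (8,9) → (φ(8),φ(9)) = (3,8) ∈ E(G2) ✓
  (8,10) → (φ(8),φ(10)) = (8,9) ∈ E(G2) ✓
  (8,11) → (φ(8),φ(11)) = (4,8) ∈ E(G2) ✓
  (9,10) → (φ(9),φ(10)) = (3,9) ∈ E(G2) ✓
  (9,11) → (φ(9),φ(11)) = (3,4) ∈ E(G2) ✓
All 30 edges of G1 map to edges of G2, and |E(G1)| = |E(G2)| = 30, so φ is a bijection on edges as well as vertices. Hence G1 ≅ G2.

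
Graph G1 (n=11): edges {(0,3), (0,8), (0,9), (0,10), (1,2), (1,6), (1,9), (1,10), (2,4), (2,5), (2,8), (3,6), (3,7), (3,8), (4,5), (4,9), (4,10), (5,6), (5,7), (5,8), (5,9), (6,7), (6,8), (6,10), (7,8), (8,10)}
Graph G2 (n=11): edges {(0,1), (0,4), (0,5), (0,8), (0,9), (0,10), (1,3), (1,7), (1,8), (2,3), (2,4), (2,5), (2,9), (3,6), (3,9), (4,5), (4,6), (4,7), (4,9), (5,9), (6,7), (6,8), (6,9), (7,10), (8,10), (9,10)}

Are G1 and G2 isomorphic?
Yes, isomorphic

The graphs are isomorphic.
One valid mapping φ: V(G1) → V(G2): 0→3, 1→7, 2→10, 3→2, 4→8, 5→0, 6→4, 7→5, 8→9, 9→1, 10→6

Verify φ preserves adjacency — for each edge of G1, its image is an edge of G2:
  (0,3) → (φ(0),φ(3)) = (2,3) ∈ E(G2) ✓
  (0,8) → (φ(0),φ(8)) = (3,9) ∈ E(G2) ✓
  (0,9) → (φ(0),φ(9)) = (1,3) ∈ E(G2) ✓
  (0,10) → (φ(0),φ(10)) = (3,6) ∈ E(G2) ✓
  (1,2) → (φ(1),φ(2)) = (7,10) ∈ E(G2) ✓
  (1,6) → (φ(1),φ(6)) = (4,7) ∈ E(G2) ✓
  (1,9) → (φ(1),φ(9)) = (1,7) ∈ E(G2) ✓
  (1,10) → (φ(1),φ(10)) = (6,7) ∈ E(G2) ✓
  (2,4) → (φ(2),φ(4)) = (8,10) ∈ E(G2) ✓
  (2,5) → (φ(2),φ(5)) = (0,10) ∈ E(G2) ✓
  (2,8) → (φ(2),φ(8)) = (9,10) ∈ E(G2) ✓
  (3,6) → (φ(3),φ(6)) = (2,4) ∈ E(G2) ✓
  (3,7) → (φ(3),φ(7)) = (2,5) ∈ E(G2) ✓
  (3,8) → (φ(3),φ(8)) = (2,9) ∈ E(G2) ✓
  (4,5) → (φ(4),φ(5)) = (0,8) ∈ E(G2) ✓
  (4,9) → (φ(4),φ(9)) = (1,8) ∈ E(G2) ✓
  (4,10) → (φ(4),φ(10)) = (6,8) ∈ E(G2) ✓
  (5,6) → (φ(5),φ(6)) = (0,4) ∈ E(G2) ✓
  (5,7) → (φ(5),φ(7)) = (0,5) ∈ E(G2) ✓
  (5,8) → (φ(5),φ(8)) = (0,9) ∈ E(G2) ✓
  (5,9) → (φ(5),φ(9)) = (0,1) ∈ E(G2) ✓
  (6,7) → (φ(6),φ(7)) = (4,5) ∈ E(G2) ✓
  (6,8) → (φ(6),φ(8)) = (4,9) ∈ E(G2) ✓
  (6,10) → (φ(6),φ(10)) = (4,6) ∈ E(G2) ✓
  (7,8) → (φ(7),φ(8)) = (5,9) ∈ E(G2) ✓
  (8,10) → (φ(8),φ(10)) = (6,9) ∈ E(G2) ✓
All 26 edges of G1 map to edges of G2, and |E(G1)| = |E(G2)| = 26, so φ is a bijection on edges as well as vertices. Hence G1 ≅ G2.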